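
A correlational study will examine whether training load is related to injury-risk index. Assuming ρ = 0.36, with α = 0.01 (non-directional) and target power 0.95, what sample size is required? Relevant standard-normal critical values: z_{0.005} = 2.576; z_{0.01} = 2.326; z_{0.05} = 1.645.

Fisher's z: C = ½·ln((1+r)/(1−r)) = ½·ln(2.1250) = 0.3769.
n = ((z_{α/2} + z_β)/C)² + 3.
(2.576 + 1.645) / 0.3769 = 4.221 / 0.3769 = 11.199.
n = 11.199² + 3 = 125.42 + 3 = 128.4.
Round up.

n = 129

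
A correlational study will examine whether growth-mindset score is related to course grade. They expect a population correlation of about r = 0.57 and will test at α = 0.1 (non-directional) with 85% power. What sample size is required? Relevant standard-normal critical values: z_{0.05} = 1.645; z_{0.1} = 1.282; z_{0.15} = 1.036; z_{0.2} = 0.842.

Fisher's z: C = ½·ln((1+r)/(1−r)) = ½·ln(3.6512) = 0.6475.
n = ((z_{α/2} + z_β)/C)² + 3.
(1.645 + 1.036) / 0.6475 = 2.681 / 0.6475 = 4.141.
n = 4.141² + 3 = 17.14 + 3 = 20.1.
Round up.

n = 21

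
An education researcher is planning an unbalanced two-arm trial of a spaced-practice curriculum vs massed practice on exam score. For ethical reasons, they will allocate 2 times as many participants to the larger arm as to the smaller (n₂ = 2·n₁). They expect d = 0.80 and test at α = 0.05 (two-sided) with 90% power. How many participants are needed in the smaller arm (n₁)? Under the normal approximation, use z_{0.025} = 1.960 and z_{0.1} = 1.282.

With allocation ratio k = n₂/n₁ = 2, Var(x̄₁−x̄₂) = σ²(1/n₁ + 1/(k·n₁)) = σ²·(k+1)/(k·n₁).
So n₁ = (1 + 1/k)·((z_{α/2} + z_β)/d)² = 1.500 × (3.242/0.80)².
n₁ = 1.500 × 16.42 = 24.6.
Round up: n₁ = 25, giving n₂ = 2 × 25 = 50.

n₁ = 25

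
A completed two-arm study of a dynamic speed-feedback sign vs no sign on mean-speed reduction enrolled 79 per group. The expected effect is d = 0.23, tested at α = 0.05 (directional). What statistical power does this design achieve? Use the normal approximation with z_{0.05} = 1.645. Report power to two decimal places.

power ≈ 0.42

For two equal groups, power = Φ(d·√(n/2) − z_{α}).
d·√(n/2) = 0.23 × √(79/2) = 0.23 × 6.285 = 1.446.
z_β = 1.446 − 1.645 = -0.199.
Power = Φ(-0.199) = 0.421.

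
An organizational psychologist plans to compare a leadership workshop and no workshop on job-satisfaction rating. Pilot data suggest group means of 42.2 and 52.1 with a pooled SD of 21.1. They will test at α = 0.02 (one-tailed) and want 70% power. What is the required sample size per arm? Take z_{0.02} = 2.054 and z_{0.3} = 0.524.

n = 61 per group

Cohen's d = |M₁ − M₂| / SD_pooled = |42.2 − 52.1| / 21.1 = 9.9 / 21.1 = 0.469.
For two independent groups with equal n: n = 2·((z_{α} + z_β) / d)².
z_{α} + z_β = 2.054 + 0.524 = 2.578.
n = 2 × (2.578 / 0.469)² = 2 × 5.497² = 2 × 30.21 = 60.4.
Round up to the next whole participant.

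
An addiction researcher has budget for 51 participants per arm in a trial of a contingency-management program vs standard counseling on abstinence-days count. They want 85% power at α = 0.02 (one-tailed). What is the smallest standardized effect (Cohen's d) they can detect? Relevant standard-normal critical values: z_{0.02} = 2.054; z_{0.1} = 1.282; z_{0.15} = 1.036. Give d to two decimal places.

For two independent groups of n = 51 each: d_min = (z_{α} + z_β)·√(2/n).
z-sum = 2.054 + 1.036 = 3.090.
d_min = 3.090 × √(2/51) = 3.090 × 0.1980 = 0.612.

d_min ≈ 0.61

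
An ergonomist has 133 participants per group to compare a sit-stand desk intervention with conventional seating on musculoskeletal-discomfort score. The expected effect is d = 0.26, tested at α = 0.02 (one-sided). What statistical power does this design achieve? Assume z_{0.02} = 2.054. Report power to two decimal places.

power ≈ 0.53

For two equal groups, power = Φ(d·√(n/2) − z_{α}).
d·√(n/2) = 0.26 × √(133/2) = 0.26 × 8.155 = 2.120.
z_β = 2.120 − 2.054 = 0.066.
Power = Φ(0.066) = 0.526.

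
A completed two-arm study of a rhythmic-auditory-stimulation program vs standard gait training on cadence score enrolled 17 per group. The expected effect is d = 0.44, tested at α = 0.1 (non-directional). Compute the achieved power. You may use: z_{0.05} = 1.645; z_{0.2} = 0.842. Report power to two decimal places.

For two equal groups, power = Φ(d·√(n/2) − z_{α/2}).
d·√(n/2) = 0.44 × √(17/2) = 0.44 × 2.915 = 1.283.
z_β = 1.283 − 1.645 = -0.362.
Power = Φ(-0.362) = 0.359.

power ≈ 0.36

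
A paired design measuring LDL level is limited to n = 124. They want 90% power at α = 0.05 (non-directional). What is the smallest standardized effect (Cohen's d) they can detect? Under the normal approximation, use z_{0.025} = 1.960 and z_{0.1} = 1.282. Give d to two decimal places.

For a single sample (or paired design) of n = 124: d_min = (z_{α/2} + z_β)/√n.
z-sum = 1.960 + 1.282 = 3.242.
d_min = 3.242 / √124 = 3.242 / 11.136 = 0.291.

d_min ≈ 0.29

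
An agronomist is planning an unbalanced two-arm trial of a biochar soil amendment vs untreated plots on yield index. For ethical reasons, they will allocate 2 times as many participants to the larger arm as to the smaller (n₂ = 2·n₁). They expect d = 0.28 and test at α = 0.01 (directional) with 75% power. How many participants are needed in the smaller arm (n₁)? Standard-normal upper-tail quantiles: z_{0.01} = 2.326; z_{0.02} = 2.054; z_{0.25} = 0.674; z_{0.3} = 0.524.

n₁ = 173

With allocation ratio k = n₂/n₁ = 2, Var(x̄₁−x̄₂) = σ²(1/n₁ + 1/(k·n₁)) = σ²·(k+1)/(k·n₁).
So n₁ = (1 + 1/k)·((z_{α} + z_β)/d)² = 1.500 × (3.000/0.28)².
n₁ = 1.500 × 114.80 = 172.2.
Round up: n₁ = 173, giving n₂ = 2 × 173 = 346.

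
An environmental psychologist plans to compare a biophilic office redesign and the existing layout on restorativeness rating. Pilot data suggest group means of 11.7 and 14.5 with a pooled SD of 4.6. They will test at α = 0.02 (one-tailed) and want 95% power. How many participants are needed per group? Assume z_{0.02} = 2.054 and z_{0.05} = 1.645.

Cohen's d = |M₁ − M₂| / SD_pooled = |11.7 − 14.5| / 4.6 = 2.8 / 4.6 = 0.609.
For two independent groups with equal n: n = 2·((z_{α} + z_β) / d)².
z_{α} + z_β = 2.054 + 1.645 = 3.699.
n = 2 × (3.699 / 0.609)² = 2 × 6.074² = 2 × 36.89 = 73.8.
Round up to the next whole participant.

n = 74 per group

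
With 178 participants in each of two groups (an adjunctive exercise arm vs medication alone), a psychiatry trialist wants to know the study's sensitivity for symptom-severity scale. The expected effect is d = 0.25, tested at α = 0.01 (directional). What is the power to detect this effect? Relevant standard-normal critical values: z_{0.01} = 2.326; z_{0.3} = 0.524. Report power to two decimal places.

power ≈ 0.51

For two equal groups, power = Φ(d·√(n/2) − z_{α}).
d·√(n/2) = 0.25 × √(178/2) = 0.25 × 9.434 = 2.358.
z_β = 2.358 − 2.326 = 0.032.
Power = Φ(0.032) = 0.513.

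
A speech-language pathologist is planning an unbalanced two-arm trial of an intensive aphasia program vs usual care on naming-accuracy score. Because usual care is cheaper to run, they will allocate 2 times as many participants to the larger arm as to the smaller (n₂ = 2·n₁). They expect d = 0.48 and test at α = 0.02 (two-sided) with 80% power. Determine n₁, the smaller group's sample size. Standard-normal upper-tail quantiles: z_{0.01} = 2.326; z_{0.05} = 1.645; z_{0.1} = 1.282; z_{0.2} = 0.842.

n₁ = 66

With allocation ratio k = n₂/n₁ = 2, Var(x̄₁−x̄₂) = σ²(1/n₁ + 1/(k·n₁)) = σ²·(k+1)/(k·n₁).
So n₁ = (1 + 1/k)·((z_{α/2} + z_β)/d)² = 1.500 × (3.168/0.48)².
n₁ = 1.500 × 43.56 = 65.3.
Round up: n₁ = 66, giving n₂ = 2 × 66 = 132.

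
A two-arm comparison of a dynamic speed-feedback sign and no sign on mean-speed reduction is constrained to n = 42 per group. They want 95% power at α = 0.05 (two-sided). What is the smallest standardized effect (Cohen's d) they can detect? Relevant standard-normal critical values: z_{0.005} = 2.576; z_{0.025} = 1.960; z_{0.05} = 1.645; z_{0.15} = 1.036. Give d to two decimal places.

For two independent groups of n = 42 each: d_min = (z_{α/2} + z_β)·√(2/n).
z-sum = 1.960 + 1.645 = 3.605.
d_min = 3.605 × √(2/42) = 3.605 × 0.2182 = 0.787.

d_min ≈ 0.79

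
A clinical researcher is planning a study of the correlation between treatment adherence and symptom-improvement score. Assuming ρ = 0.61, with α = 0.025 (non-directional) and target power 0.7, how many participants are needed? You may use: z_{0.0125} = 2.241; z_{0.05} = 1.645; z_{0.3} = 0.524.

Fisher's z: C = ½·ln((1+r)/(1−r)) = ½·ln(4.1282) = 0.7089.
n = ((z_{α/2} + z_β)/C)² + 3.
(2.241 + 0.524) / 0.7089 = 2.765 / 0.7089 = 3.900.
n = 3.900² + 3 = 15.21 + 3 = 18.2.
Round up.

n = 19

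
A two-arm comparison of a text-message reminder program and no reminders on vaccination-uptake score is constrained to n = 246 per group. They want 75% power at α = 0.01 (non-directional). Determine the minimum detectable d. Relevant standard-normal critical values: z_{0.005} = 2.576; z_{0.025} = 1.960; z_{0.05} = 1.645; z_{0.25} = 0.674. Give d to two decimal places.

For two independent groups of n = 246 each: d_min = (z_{α/2} + z_β)·√(2/n).
z-sum = 2.576 + 0.674 = 3.250.
d_min = 3.250 × √(2/246) = 3.250 × 0.0902 = 0.293.

d_min ≈ 0.29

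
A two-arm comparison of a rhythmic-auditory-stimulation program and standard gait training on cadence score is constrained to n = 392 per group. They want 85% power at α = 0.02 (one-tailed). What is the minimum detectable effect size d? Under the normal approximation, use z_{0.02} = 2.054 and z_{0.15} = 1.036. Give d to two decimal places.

For two independent groups of n = 392 each: d_min = (z_{α} + z_β)·√(2/n).
z-sum = 2.054 + 1.036 = 3.090.
d_min = 3.090 × √(2/392) = 3.090 × 0.0714 = 0.221.

d_min ≈ 0.22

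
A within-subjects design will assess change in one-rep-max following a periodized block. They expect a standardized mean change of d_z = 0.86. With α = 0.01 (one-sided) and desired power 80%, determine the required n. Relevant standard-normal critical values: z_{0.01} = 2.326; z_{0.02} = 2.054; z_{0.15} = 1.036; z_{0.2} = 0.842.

For a paired (one-sample on differences) test: n = ((z_{α} + z_β) / d)².
z_{α} + z_β = 2.326 + 0.842 = 3.168.
n = (3.168 / 0.86)² = 3.684² = 13.57.
Round up.

n = 14 pairs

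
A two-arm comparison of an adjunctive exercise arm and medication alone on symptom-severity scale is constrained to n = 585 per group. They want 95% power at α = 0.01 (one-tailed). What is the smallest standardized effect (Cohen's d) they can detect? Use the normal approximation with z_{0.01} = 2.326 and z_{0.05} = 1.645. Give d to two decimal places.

For two independent groups of n = 585 each: d_min = (z_{α} + z_β)·√(2/n).
z-sum = 2.326 + 1.645 = 3.971.
d_min = 3.971 × √(2/585) = 3.971 × 0.0585 = 0.232.

d_min ≈ 0.23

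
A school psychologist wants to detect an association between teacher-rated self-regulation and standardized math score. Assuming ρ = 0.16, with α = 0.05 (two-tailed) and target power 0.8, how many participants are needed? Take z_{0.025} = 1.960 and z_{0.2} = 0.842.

n = 305

Fisher's z: C = ½·ln((1+r)/(1−r)) = ½·ln(1.3810) = 0.1614.
n = ((z_{α/2} + z_β)/C)² + 3.
(1.960 + 0.842) / 0.1614 = 2.802 / 0.1614 = 17.361.
n = 17.361² + 3 = 301.39 + 3 = 304.4.
Round up.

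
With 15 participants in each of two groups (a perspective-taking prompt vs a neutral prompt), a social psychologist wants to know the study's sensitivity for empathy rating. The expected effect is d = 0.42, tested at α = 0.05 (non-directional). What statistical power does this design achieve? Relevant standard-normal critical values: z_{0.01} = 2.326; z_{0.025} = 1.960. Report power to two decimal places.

power ≈ 0.21

For two equal groups, power = Φ(d·√(n/2) − z_{α/2}).
d·√(n/2) = 0.42 × √(15/2) = 0.42 × 2.739 = 1.150.
z_β = 1.150 − 1.960 = -0.810.
Power = Φ(-0.810) = 0.209.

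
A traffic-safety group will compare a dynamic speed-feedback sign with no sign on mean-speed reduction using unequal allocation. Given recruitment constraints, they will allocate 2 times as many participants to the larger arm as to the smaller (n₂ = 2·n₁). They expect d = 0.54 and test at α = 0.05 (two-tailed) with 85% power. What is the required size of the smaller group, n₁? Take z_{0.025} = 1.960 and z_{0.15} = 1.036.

n₁ = 47

With allocation ratio k = n₂/n₁ = 2, Var(x̄₁−x̄₂) = σ²(1/n₁ + 1/(k·n₁)) = σ²·(k+1)/(k·n₁).
So n₁ = (1 + 1/k)·((z_{α/2} + z_β)/d)² = 1.500 × (2.996/0.54)².
n₁ = 1.500 × 30.78 = 46.2.
Round up: n₁ = 47, giving n₂ = 2 × 47 = 94.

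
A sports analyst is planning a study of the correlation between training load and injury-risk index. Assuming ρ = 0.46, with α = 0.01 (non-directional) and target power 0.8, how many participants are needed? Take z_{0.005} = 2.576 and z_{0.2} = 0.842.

Fisher's z: C = ½·ln((1+r)/(1−r)) = ½·ln(2.7037) = 0.4973.
n = ((z_{α/2} + z_β)/C)² + 3.
(2.576 + 0.842) / 0.4973 = 3.418 / 0.4973 = 6.873.
n = 6.873² + 3 = 47.24 + 3 = 50.2.
Round up.

n = 51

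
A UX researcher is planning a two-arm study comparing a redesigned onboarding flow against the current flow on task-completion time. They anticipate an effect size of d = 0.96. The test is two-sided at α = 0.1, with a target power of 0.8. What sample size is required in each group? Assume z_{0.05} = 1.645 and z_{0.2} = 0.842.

n = 14 per group

For two independent groups with equal n: n = 2·((z_{α/2} + z_β) / d)².
z_{α/2} + z_β = 1.645 + 0.842 = 2.487.
n = 2 × (2.487 / 0.96)² = 2 × 2.591² = 2 × 6.71 = 13.4.
Round up to the next whole participant.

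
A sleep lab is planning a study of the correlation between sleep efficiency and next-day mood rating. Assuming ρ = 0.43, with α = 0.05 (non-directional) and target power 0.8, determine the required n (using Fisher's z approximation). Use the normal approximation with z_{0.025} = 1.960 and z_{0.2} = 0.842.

Fisher's z: C = ½·ln((1+r)/(1−r)) = ½·ln(2.5088) = 0.4599.
n = ((z_{α/2} + z_β)/C)² + 3.
(1.960 + 0.842) / 0.4599 = 2.802 / 0.4599 = 6.093.
n = 6.093² + 3 = 37.12 + 3 = 40.1.
Round up.

n = 41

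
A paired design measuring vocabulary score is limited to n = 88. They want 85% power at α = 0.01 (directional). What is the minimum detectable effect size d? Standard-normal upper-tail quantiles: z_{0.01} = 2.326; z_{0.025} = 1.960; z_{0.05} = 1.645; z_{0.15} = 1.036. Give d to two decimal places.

For a single sample (or paired design) of n = 88: d_min = (z_{α} + z_β)/√n.
z-sum = 2.326 + 1.036 = 3.362.
d_min = 3.362 / √88 = 3.362 / 9.381 = 0.358.

d_min ≈ 0.36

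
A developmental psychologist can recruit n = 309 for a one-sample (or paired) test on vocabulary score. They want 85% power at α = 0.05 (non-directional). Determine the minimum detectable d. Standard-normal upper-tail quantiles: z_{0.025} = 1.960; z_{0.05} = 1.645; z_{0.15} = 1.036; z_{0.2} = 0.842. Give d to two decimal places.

d_min ≈ 0.17

For a single sample (or paired design) of n = 309: d_min = (z_{α/2} + z_β)/√n.
z-sum = 1.960 + 1.036 = 2.996.
d_min = 2.996 / √309 = 2.996 / 17.578 = 0.170.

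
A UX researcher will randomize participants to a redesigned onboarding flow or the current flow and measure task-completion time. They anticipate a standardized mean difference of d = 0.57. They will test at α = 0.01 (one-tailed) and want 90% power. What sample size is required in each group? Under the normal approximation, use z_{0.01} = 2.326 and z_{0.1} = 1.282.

For two independent groups with equal n: n = 2·((z_{α} + z_β) / d)².
z_{α} + z_β = 2.326 + 1.282 = 3.608.
n = 2 × (3.608 / 0.57)² = 2 × 6.330² = 2 × 40.07 = 80.1.
Round up to the next whole participant.

n = 81 per group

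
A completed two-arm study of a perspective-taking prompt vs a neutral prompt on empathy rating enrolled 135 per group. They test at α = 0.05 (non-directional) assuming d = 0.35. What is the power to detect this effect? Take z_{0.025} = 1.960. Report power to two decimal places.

For two equal groups, power = Φ(d·√(n/2) − z_{α/2}).
d·√(n/2) = 0.35 × √(135/2) = 0.35 × 8.216 = 2.876.
z_β = 2.876 − 1.960 = 0.916.
Power = Φ(0.916) = 0.820.

power ≈ 0.82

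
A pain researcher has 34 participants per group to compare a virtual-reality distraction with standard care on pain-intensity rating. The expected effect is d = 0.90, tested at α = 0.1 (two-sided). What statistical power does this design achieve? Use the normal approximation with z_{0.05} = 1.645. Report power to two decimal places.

For two equal groups, power = Φ(d·√(n/2) − z_{α/2}).
d·√(n/2) = 0.90 × √(34/2) = 0.90 × 4.123 = 3.711.
z_β = 3.711 − 1.645 = 2.066.
Power = Φ(2.066) = 0.981.

power ≈ 0.98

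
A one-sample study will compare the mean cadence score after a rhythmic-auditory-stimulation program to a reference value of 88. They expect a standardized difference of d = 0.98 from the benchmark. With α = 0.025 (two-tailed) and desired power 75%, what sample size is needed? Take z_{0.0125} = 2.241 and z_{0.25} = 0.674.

For a one-sample test: n = ((z_{α/2} + z_β) / d)².
z_{α/2} + z_β = 2.241 + 0.674 = 2.915.
n = (2.915 / 0.98)² = 2.974² = 8.85.
Round up.

n = 9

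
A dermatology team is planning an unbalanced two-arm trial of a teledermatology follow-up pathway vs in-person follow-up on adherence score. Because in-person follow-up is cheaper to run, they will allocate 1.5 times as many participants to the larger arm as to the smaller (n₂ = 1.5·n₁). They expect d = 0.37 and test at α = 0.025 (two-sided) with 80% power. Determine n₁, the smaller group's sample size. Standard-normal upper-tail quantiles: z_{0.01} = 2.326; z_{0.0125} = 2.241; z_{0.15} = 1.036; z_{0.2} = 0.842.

With allocation ratio k = n₂/n₁ = 1.5, Var(x̄₁−x̄₂) = σ²(1/n₁ + 1/(k·n₁)) = σ²·(k+1)/(k·n₁).
So n₁ = (1 + 1/k)·((z_{α/2} + z_β)/d)² = 1.667 × (3.083/0.37)².
n₁ = 1.667 × 69.43 = 115.7.
Round up: n₁ = 116, giving n₂ = 1.5 × 116 = 174.

n₁ = 116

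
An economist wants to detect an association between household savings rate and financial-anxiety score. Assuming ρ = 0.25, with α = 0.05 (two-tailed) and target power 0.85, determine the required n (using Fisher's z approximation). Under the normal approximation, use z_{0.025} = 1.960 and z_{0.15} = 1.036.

n = 141

Fisher's z: C = ½·ln((1+r)/(1−r)) = ½·ln(1.6667) = 0.2554.
n = ((z_{α/2} + z_β)/C)² + 3.
(1.960 + 1.036) / 0.2554 = 2.996 / 0.2554 = 11.731.
n = 11.731² + 3 = 137.61 + 3 = 140.6.
Round up.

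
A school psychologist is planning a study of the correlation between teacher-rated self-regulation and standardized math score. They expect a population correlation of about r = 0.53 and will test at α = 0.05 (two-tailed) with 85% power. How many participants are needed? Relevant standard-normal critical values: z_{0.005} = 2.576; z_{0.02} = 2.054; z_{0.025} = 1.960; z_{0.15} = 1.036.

Fisher's z: C = ½·ln((1+r)/(1−r)) = ½·ln(3.2553) = 0.5901.
n = ((z_{α/2} + z_β)/C)² + 3.
(1.960 + 1.036) / 0.5901 = 2.996 / 0.5901 = 5.077.
n = 5.077² + 3 = 25.78 + 3 = 28.8.
Round up.

n = 29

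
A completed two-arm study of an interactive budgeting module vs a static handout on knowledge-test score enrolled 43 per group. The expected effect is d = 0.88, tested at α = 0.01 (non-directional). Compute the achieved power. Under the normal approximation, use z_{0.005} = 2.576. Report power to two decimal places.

For two equal groups, power = Φ(d·√(n/2) − z_{α/2}).
d·√(n/2) = 0.88 × √(43/2) = 0.88 × 4.637 = 4.080.
z_β = 4.080 − 2.576 = 1.504.
Power = Φ(1.504) = 0.934.

power ≈ 0.93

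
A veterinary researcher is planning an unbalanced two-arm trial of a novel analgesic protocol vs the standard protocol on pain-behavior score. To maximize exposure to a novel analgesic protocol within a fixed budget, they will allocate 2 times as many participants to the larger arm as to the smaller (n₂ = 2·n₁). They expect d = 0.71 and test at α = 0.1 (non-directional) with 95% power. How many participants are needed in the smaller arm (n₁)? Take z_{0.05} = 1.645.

n₁ = 33

With allocation ratio k = n₂/n₁ = 2, Var(x̄₁−x̄₂) = σ²(1/n₁ + 1/(k·n₁)) = σ²·(k+1)/(k·n₁).
So n₁ = (1 + 1/k)·((z_{α/2} + z_β)/d)² = 1.500 × (3.290/0.71)².
n₁ = 1.500 × 21.47 = 32.2.
Round up: n₁ = 33, giving n₂ = 2 × 33 = 66.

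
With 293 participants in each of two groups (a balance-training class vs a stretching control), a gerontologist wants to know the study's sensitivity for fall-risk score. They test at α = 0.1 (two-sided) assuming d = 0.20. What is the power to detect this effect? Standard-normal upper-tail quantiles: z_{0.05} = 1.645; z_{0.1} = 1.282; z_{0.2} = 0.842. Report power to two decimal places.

For two equal groups, power = Φ(d·√(n/2) − z_{α/2}).
d·√(n/2) = 0.20 × √(293/2) = 0.20 × 12.104 = 2.421.
z_β = 2.421 − 1.645 = 0.776.
Power = Φ(0.776) = 0.781.

power ≈ 0.78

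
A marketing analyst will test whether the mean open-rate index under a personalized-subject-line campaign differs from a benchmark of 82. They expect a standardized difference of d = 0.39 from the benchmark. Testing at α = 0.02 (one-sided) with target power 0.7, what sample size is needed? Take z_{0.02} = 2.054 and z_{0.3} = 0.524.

For a one-sample test: n = ((z_{α} + z_β) / d)².
z_{α} + z_β = 2.054 + 0.524 = 2.578.
n = (2.578 / 0.39)² = 6.610² = 43.70.
Round up.

n = 44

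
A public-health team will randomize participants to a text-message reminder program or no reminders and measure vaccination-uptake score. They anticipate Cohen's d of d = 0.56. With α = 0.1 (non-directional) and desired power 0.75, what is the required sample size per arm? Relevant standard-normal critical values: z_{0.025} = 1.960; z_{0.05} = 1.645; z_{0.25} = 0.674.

n = 35 per group

For two independent groups with equal n: n = 2·((z_{α/2} + z_β) / d)².
z_{α/2} + z_β = 1.645 + 0.674 = 2.319.
n = 2 × (2.319 / 0.56)² = 2 × 4.141² = 2 × 17.15 = 34.3.
Round up to the next whole participant.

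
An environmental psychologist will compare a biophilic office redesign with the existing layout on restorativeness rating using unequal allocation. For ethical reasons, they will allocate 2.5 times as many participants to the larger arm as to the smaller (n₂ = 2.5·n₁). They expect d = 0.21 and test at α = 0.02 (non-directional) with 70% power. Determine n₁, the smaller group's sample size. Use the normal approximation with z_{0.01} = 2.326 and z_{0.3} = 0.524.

With allocation ratio k = n₂/n₁ = 2.5, Var(x̄₁−x̄₂) = σ²(1/n₁ + 1/(k·n₁)) = σ²·(k+1)/(k·n₁).
So n₁ = (1 + 1/k)·((z_{α/2} + z_β)/d)² = 1.400 × (2.850/0.21)².
n₁ = 1.400 × 184.18 = 257.9.
Round up: n₁ = 258, giving n₂ = 2.5 × 258 = 645.

n₁ = 258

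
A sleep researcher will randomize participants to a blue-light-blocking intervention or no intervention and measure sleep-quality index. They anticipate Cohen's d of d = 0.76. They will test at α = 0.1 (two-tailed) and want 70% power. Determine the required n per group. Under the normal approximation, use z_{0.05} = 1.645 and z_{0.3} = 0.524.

n = 17 per group

For two independent groups with equal n: n = 2·((z_{α/2} + z_β) / d)².
z_{α/2} + z_β = 1.645 + 0.524 = 2.169.
n = 2 × (2.169 / 0.76)² = 2 × 2.854² = 2 × 8.15 = 16.3.
Round up to the next whole participant.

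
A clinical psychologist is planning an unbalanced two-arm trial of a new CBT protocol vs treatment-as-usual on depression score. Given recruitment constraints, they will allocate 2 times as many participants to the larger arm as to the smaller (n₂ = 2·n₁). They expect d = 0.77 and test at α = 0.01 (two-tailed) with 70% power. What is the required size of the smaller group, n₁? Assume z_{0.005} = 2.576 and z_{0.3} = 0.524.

n₁ = 25

With allocation ratio k = n₂/n₁ = 2, Var(x̄₁−x̄₂) = σ²(1/n₁ + 1/(k·n₁)) = σ²·(k+1)/(k·n₁).
So n₁ = (1 + 1/k)·((z_{α/2} + z_β)/d)² = 1.500 × (3.100/0.77)².
n₁ = 1.500 × 16.21 = 24.3.
Round up: n₁ = 25, giving n₂ = 2 × 25 = 50.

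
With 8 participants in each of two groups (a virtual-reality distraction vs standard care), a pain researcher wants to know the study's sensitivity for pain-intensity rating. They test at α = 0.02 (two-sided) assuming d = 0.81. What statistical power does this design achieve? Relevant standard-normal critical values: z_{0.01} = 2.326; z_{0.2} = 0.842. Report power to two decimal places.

For two equal groups, power = Φ(d·√(n/2) − z_{α/2}).
d·√(n/2) = 0.81 × √(8/2) = 0.81 × 2.000 = 1.620.
z_β = 1.620 − 2.326 = -0.706.
Power = Φ(-0.706) = 0.240.

power ≈ 0.24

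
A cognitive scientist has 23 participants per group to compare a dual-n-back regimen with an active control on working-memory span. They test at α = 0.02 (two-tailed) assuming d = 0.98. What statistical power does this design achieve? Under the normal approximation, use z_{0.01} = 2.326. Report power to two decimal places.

power ≈ 0.84

For two equal groups, power = Φ(d·√(n/2) − z_{α/2}).
d·√(n/2) = 0.98 × √(23/2) = 0.98 × 3.391 = 3.323.
z_β = 3.323 − 2.326 = 0.997.
Power = Φ(0.997) = 0.841.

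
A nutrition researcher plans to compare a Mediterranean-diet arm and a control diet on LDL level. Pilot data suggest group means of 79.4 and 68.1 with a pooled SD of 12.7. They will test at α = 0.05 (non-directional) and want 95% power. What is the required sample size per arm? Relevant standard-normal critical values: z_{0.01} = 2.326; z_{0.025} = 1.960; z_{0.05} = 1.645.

Cohen's d = |M₁ − M₂| / SD_pooled = |79.4 − 68.1| / 12.7 = 11.3 / 12.7 = 0.890.
For two independent groups with equal n: n = 2·((z_{α/2} + z_β) / d)².
z_{α/2} + z_β = 1.960 + 1.645 = 3.605.
n = 2 × (3.605 / 0.890)² = 2 × 4.051² = 2 × 16.41 = 32.8.
Round up to the next whole participant.

n = 33 per group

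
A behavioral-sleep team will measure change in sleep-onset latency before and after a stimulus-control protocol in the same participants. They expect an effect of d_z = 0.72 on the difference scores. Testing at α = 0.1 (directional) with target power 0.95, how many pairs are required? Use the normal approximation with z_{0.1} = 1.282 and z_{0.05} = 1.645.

For a paired (one-sample on differences) test: n = ((z_{α} + z_β) / d)².
z_{α} + z_β = 1.282 + 1.645 = 2.927.
n = (2.927 / 0.72)² = 4.065² = 16.53.
Round up.

n = 17 pairs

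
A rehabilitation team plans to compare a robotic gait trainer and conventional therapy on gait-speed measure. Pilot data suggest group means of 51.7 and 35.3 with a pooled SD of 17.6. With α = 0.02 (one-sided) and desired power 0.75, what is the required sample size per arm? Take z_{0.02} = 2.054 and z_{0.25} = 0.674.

Cohen's d = |M₁ − M₂| / SD_pooled = |51.7 − 35.3| / 17.6 = 16.4 / 17.6 = 0.932.
For two independent groups with equal n: n = 2·((z_{α} + z_β) / d)².
z_{α} + z_β = 2.054 + 0.674 = 2.728.
n = 2 × (2.728 / 0.932)² = 2 × 2.927² = 2 × 8.57 = 17.1.
Round up to the next whole participant.

n = 18 per group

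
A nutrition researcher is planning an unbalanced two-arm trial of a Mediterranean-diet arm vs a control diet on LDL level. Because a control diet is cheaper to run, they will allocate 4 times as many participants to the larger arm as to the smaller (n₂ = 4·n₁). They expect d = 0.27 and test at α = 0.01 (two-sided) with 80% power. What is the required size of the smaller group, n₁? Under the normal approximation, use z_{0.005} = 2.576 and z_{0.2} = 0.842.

With allocation ratio k = n₂/n₁ = 4, Var(x̄₁−x̄₂) = σ²(1/n₁ + 1/(k·n₁)) = σ²·(k+1)/(k·n₁).
So n₁ = (1 + 1/k)·((z_{α/2} + z_β)/d)² = 1.250 × (3.418/0.27)².
n₁ = 1.250 × 160.26 = 200.3.
Round up: n₁ = 201, giving n₂ = 4 × 201 = 804.

n₁ = 201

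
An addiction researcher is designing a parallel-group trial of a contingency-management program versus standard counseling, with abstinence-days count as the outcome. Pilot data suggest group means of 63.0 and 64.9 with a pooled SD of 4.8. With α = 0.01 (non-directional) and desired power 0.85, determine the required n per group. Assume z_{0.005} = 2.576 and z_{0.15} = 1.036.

Cohen's d = |M₁ − M₂| / SD_pooled = |63.0 − 64.9| / 4.8 = 1.9 / 4.8 = 0.396.
For two independent groups with equal n: n = 2·((z_{α/2} + z_β) / d)².
z_{α/2} + z_β = 2.576 + 1.036 = 3.612.
n = 2 × (3.612 / 0.396)² = 2 × 9.121² = 2 × 83.20 = 166.4.
Round up to the next whole participant.

n = 167 per group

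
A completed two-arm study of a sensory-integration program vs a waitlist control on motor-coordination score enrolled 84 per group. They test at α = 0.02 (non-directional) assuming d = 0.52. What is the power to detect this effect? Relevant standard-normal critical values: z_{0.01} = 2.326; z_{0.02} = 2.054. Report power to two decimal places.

For two equal groups, power = Φ(d·√(n/2) − z_{α/2}).
d·√(n/2) = 0.52 × √(84/2) = 0.52 × 6.481 = 3.370.
z_β = 3.370 − 2.326 = 1.044.
Power = Φ(1.044) = 0.852.

power ≈ 0.85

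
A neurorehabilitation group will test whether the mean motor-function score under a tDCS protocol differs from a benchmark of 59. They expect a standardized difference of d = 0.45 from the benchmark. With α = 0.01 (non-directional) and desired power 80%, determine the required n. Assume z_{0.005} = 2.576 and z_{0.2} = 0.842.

For a one-sample test: n = ((z_{α/2} + z_β) / d)².
z_{α/2} + z_β = 2.576 + 0.842 = 3.418.
n = (3.418 / 0.45)² = 7.596² = 57.69.
Round up.

n = 58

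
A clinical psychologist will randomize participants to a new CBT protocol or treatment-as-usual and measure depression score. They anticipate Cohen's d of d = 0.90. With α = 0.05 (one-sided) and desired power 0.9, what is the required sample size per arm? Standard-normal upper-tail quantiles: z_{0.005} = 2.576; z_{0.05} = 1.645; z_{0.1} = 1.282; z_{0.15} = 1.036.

For two independent groups with equal n: n = 2·((z_{α} + z_β) / d)².
z_{α} + z_β = 1.645 + 1.282 = 2.927.
n = 2 × (2.927 / 0.90)² = 2 × 3.252² = 2 × 10.58 = 21.2.
Round up to the next whole participant.

n = 22 per group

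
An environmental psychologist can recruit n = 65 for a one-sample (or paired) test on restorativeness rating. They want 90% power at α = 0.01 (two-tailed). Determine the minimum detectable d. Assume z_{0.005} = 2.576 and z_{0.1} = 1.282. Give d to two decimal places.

d_min ≈ 0.48

For a single sample (or paired design) of n = 65: d_min = (z_{α/2} + z_β)/√n.
z-sum = 2.576 + 1.282 = 3.858.
d_min = 3.858 / √65 = 3.858 / 8.062 = 0.479.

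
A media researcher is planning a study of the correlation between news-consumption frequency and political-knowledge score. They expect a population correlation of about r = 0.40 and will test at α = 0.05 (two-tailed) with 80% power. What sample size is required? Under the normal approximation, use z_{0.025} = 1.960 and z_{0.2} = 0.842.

Fisher's z: C = ½·ln((1+r)/(1−r)) = ½·ln(2.3333) = 0.4236.
n = ((z_{α/2} + z_β)/C)² + 3.
(1.960 + 0.842) / 0.4236 = 2.802 / 0.4236 = 6.615.
n = 6.615² + 3 = 43.75 + 3 = 46.8.
Round up.

n = 47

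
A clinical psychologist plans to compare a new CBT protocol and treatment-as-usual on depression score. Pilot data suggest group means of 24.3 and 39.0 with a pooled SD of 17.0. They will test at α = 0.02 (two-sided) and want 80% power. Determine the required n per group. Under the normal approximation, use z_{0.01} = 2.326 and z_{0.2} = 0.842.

Cohen's d = |M₁ − M₂| / SD_pooled = |24.3 − 39.0| / 17.0 = 14.7 / 17.0 = 0.865.
For two independent groups with equal n: n = 2·((z_{α/2} + z_β) / d)².
z_{α/2} + z_β = 2.326 + 0.842 = 3.168.
n = 2 × (3.168 / 0.865)² = 2 × 3.662² = 2 × 13.41 = 26.8.
Round up to the next whole participant.

n = 27 per group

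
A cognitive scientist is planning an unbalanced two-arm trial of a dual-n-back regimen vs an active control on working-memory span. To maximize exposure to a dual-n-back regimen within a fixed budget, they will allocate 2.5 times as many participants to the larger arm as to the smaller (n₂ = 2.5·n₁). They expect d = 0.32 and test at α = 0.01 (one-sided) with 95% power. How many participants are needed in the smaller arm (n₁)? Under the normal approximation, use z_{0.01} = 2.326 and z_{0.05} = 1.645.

n₁ = 216

With allocation ratio k = n₂/n₁ = 2.5, Var(x̄₁−x̄₂) = σ²(1/n₁ + 1/(k·n₁)) = σ²·(k+1)/(k·n₁).
So n₁ = (1 + 1/k)·((z_{α} + z_β)/d)² = 1.400 × (3.971/0.32)².
n₁ = 1.400 × 153.99 = 215.6.
Round up: n₁ = 216, giving n₂ = 2.5 × 216 = 540.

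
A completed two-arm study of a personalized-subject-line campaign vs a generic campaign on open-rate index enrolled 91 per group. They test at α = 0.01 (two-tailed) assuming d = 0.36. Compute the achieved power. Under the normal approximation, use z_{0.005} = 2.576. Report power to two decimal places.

For two equal groups, power = Φ(d·√(n/2) − z_{α/2}).
d·√(n/2) = 0.36 × √(91/2) = 0.36 × 6.745 = 2.428.
z_β = 2.428 − 2.576 = -0.148.
Power = Φ(-0.148) = 0.441.

power ≈ 0.44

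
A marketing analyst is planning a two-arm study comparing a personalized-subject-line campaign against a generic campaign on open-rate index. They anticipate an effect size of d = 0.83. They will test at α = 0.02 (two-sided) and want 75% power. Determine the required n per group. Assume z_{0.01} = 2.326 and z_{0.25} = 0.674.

n = 27 per group

For two independent groups with equal n: n = 2·((z_{α/2} + z_β) / d)².
z_{α/2} + z_β = 2.326 + 0.674 = 3.000.
n = 2 × (3.000 / 0.83)² = 2 × 3.614² = 2 × 13.06 = 26.1.
Round up to the next whole participant.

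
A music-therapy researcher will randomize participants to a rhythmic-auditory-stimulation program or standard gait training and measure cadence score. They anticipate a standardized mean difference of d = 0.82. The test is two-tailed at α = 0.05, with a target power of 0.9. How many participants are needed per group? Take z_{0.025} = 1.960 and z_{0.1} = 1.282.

For two independent groups with equal n: n = 2·((z_{α/2} + z_β) / d)².
z_{α/2} + z_β = 1.960 + 1.282 = 3.242.
n = 2 × (3.242 / 0.82)² = 2 × 3.954² = 2 × 15.63 = 31.3.
Round up to the next whole participant.

n = 32 per group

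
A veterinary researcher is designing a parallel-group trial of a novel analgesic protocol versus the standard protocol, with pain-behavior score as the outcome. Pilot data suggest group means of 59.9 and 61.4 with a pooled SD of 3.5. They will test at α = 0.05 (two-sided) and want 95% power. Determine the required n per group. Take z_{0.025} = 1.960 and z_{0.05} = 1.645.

n = 142 per group

Cohen's d = |M₁ − M₂| / SD_pooled = |59.9 − 61.4| / 3.5 = 1.5 / 3.5 = 0.429.
For two independent groups with equal n: n = 2·((z_{α/2} + z_β) / d)².
z_{α/2} + z_β = 1.960 + 1.645 = 3.605.
n = 2 × (3.605 / 0.429)² = 2 × 8.403² = 2 × 70.61 = 141.2.
Round up to the next whole participant.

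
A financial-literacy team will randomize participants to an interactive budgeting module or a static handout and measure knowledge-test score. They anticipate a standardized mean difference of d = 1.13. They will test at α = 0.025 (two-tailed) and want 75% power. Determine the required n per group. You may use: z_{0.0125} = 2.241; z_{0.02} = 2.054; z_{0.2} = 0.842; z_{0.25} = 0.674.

n = 14 per group

For two independent groups with equal n: n = 2·((z_{α/2} + z_β) / d)².
z_{α/2} + z_β = 2.241 + 0.674 = 2.915.
n = 2 × (2.915 / 1.13)² = 2 × 2.580² = 2 × 6.65 = 13.3.
Round up to the next whole participant.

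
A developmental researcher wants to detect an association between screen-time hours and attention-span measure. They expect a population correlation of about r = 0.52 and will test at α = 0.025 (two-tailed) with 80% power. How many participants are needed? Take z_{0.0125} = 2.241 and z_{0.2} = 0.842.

n = 32

Fisher's z: C = ½·ln((1+r)/(1−r)) = ½·ln(3.1667) = 0.5763.
n = ((z_{α/2} + z_β)/C)² + 3.
(2.241 + 0.842) / 0.5763 = 3.083 / 0.5763 = 5.350.
n = 5.350² + 3 = 28.62 + 3 = 31.6.
Round up.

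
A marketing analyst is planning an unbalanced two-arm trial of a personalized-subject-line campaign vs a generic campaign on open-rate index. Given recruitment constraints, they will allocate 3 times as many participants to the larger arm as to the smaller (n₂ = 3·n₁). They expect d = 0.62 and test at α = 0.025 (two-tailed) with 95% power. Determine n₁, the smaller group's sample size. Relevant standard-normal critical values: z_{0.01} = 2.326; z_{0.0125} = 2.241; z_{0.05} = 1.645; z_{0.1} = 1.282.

With allocation ratio k = n₂/n₁ = 3, Var(x̄₁−x̄₂) = σ²(1/n₁ + 1/(k·n₁)) = σ²·(k+1)/(k·n₁).
So n₁ = (1 + 1/k)·((z_{α/2} + z_β)/d)² = 1.333 × (3.886/0.62)².
n₁ = 1.333 × 39.28 = 52.4.
Round up: n₁ = 53, giving n₂ = 3 × 53 = 159.

n₁ = 53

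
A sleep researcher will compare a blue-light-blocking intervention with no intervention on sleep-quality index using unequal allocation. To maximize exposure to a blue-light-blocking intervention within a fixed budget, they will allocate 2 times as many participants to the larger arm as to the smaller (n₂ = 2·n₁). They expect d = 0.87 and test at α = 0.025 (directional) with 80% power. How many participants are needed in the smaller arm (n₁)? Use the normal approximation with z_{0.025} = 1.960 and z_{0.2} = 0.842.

n₁ = 16

With allocation ratio k = n₂/n₁ = 2, Var(x̄₁−x̄₂) = σ²(1/n₁ + 1/(k·n₁)) = σ²·(k+1)/(k·n₁).
So n₁ = (1 + 1/k)·((z_{α} + z_β)/d)² = 1.500 × (2.802/0.87)².
n₁ = 1.500 × 10.37 = 15.6.
Round up: n₁ = 16, giving n₂ = 2 × 16 = 32.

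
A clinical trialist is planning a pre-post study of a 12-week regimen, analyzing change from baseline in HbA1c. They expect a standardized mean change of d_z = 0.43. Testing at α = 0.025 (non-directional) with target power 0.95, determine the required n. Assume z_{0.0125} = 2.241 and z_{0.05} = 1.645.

n = 82 pairs

For a paired (one-sample on differences) test: n = ((z_{α/2} + z_β) / d)².
z_{α/2} + z_β = 2.241 + 1.645 = 3.886.
n = (3.886 / 0.43)² = 9.037² = 81.67.
Round up.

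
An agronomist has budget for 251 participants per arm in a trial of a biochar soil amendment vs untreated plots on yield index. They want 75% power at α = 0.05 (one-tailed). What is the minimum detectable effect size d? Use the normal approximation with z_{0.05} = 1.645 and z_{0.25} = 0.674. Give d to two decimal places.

For two independent groups of n = 251 each: d_min = (z_{α} + z_β)·√(2/n).
z-sum = 1.645 + 0.674 = 2.319.
d_min = 2.319 × √(2/251) = 2.319 × 0.0893 = 0.207.

d_min ≈ 0.21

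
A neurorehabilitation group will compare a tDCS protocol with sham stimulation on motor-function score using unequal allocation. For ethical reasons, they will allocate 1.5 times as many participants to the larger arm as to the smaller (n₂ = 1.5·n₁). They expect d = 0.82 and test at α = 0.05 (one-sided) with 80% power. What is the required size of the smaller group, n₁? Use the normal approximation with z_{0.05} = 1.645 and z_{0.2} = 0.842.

With allocation ratio k = n₂/n₁ = 1.5, Var(x̄₁−x̄₂) = σ²(1/n₁ + 1/(k·n₁)) = σ²·(k+1)/(k·n₁).
So n₁ = (1 + 1/k)·((z_{α} + z_β)/d)² = 1.667 × (2.487/0.82)².
n₁ = 1.667 × 9.20 = 15.3.
Round up: n₁ = 16, giving n₂ = 1.5 × 16 = 24.

n₁ = 16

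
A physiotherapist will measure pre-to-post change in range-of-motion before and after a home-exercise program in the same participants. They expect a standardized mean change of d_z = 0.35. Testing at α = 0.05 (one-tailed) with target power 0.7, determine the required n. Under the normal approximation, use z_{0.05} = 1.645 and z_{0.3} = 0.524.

For a paired (one-sample on differences) test: n = ((z_{α} + z_β) / d)².
z_{α} + z_β = 1.645 + 0.524 = 2.169.
n = (2.169 / 0.35)² = 6.197² = 38.40.
Round up.

n = 39 pairs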